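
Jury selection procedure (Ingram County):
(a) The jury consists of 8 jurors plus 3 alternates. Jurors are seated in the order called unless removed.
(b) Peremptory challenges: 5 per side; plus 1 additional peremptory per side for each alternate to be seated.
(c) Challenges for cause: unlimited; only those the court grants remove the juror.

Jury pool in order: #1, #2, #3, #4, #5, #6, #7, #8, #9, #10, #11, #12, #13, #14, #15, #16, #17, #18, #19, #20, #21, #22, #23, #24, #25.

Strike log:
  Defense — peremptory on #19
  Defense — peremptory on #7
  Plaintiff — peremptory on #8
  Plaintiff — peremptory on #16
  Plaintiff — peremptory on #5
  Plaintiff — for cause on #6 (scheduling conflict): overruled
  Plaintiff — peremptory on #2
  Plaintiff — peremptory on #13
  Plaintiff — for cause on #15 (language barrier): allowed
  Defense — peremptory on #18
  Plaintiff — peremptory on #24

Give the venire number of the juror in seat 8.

12

Removed: #2, #5, #7, #8, #13, #15, #16, #18, #19, #24. (#6 stays — for-cause denied.)
Seating in order: seats 1–8 → #1, #3, #4, #6, #9, #10, #11, #12; alternates → #14, #17, #20.
So seat 8 is #12.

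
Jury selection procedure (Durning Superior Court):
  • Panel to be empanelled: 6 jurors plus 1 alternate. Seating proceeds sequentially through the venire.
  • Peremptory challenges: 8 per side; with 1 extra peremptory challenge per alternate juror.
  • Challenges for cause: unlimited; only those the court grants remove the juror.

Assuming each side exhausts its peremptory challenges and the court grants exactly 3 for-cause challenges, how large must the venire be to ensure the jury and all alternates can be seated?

Seats to fill: 6 + 1 alternates = 7.
Peremptories: 8 + 1×1 = 9 per side × 2 sides = 18.
For-cause removals: 3.
Minimum venire: 7 + 18 + 3 = 28.

28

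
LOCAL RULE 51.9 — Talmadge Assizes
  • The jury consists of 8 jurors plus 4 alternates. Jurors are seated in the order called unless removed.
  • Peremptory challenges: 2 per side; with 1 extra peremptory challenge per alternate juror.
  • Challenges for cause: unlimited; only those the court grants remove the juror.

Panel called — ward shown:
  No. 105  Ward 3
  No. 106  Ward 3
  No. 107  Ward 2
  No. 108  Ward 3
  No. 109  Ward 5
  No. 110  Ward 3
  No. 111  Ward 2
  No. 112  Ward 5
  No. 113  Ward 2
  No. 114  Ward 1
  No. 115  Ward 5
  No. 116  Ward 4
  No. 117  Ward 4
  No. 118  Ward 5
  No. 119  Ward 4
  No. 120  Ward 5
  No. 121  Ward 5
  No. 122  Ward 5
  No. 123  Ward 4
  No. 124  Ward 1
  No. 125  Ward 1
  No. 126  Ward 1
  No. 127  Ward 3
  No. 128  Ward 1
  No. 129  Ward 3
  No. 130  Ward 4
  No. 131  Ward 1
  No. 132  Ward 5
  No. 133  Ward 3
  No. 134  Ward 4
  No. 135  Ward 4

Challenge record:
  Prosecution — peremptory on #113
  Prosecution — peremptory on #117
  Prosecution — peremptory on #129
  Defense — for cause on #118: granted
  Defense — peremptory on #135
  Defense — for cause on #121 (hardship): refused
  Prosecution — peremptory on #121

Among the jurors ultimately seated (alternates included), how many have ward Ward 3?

Removed: #113, #117, #118, #121, #129, #135.
Seated (12 incl. alternates): #105, #106, #107, #108, #109, #110, #111, #112, #114, #115, #116, #119.
Of those, in Ward 3: #105, #106, #108, #110 → 4.

4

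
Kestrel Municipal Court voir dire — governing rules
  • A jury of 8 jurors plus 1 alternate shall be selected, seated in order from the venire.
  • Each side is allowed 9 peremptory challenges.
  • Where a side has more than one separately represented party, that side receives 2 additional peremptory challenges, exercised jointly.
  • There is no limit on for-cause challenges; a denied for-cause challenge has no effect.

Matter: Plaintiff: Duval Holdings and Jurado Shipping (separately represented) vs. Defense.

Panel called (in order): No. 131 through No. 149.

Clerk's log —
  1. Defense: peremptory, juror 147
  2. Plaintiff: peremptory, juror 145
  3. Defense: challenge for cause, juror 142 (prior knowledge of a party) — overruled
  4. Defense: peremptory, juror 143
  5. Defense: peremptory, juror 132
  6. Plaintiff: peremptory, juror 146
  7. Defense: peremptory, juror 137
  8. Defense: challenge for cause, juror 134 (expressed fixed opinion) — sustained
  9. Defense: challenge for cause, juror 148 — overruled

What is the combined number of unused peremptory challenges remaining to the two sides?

14

Plaintiff allotment: 9 base + 2 multi-party = 11. Defense allotment: 9.
Plaintiff peremptories used: #145, #146 — 2.
Defense peremptories used: #147, #143, #132, #137 — 4 (for-cause on #142, #134, #148 don't count).
Remaining: (11 − 2) + (9 − 4) = 14.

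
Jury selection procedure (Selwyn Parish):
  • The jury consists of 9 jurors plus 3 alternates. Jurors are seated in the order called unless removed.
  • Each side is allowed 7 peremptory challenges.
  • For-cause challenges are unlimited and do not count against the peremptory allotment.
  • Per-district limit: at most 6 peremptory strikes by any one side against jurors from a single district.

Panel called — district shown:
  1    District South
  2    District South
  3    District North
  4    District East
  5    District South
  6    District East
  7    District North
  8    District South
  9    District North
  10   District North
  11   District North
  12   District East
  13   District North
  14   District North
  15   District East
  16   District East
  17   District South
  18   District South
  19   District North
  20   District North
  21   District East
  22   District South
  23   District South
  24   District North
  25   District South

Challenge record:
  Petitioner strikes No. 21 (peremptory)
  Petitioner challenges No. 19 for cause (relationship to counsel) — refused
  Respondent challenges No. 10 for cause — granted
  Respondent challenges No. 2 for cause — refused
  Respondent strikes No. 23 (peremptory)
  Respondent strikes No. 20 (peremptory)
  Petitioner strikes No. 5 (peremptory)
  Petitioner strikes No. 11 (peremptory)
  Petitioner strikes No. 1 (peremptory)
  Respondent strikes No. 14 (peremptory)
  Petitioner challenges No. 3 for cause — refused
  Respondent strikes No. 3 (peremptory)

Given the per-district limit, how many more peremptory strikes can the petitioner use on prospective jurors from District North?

3

Petitioner peremptories so far: #21, #5, #11, #1 — 4 of 7 used, 3 left overall.
Against District North: #11 — 1 used; per-district cap 6 leaves 5.
Binding limit: min(3, 5) = 3.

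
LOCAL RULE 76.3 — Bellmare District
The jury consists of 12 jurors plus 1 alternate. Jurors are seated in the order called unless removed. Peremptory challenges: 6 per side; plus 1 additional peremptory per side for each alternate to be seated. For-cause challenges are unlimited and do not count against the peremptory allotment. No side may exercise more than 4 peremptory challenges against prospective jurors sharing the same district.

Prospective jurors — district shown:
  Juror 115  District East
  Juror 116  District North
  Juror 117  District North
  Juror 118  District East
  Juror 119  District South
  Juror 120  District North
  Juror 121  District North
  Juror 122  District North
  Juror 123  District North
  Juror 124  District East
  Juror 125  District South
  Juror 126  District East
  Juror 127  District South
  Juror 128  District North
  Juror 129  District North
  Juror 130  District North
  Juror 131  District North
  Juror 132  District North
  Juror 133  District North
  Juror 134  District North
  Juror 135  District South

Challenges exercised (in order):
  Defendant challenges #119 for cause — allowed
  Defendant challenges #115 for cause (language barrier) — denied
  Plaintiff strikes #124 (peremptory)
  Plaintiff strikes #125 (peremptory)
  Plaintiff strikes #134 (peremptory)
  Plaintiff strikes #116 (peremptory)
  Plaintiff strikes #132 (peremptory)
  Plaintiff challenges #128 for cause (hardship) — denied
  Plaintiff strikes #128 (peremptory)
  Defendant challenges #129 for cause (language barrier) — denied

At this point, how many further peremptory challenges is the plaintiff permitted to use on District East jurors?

1

Plaintiff peremptories so far: #124, #125, #134, #116, #132, #128 — 6 of 7 used, 1 left overall.
Against District East: #124 — 1 used; per-district cap 4 leaves 3.
Binding limit: min(1, 3) = 1.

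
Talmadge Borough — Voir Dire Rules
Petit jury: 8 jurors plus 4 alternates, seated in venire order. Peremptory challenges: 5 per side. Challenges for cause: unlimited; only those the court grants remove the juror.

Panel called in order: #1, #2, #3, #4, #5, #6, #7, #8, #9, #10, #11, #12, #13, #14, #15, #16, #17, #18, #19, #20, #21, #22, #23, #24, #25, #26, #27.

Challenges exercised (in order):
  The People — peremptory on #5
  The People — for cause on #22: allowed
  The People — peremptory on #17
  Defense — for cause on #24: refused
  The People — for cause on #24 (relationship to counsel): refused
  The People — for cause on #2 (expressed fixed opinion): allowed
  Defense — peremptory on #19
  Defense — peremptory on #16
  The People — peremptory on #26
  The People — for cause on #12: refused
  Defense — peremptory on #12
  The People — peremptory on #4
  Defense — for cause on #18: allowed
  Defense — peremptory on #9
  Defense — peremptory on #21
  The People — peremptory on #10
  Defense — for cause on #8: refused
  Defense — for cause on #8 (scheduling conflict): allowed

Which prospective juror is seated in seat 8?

15

Removed: #2, #4, #5, #8, #9, #10, #12, #16, #17, #18, #19, #21, #22, #26. (#24 stays — for-cause denied.)
Seating in order: seats 1–8 → #1, #3, #6, #7, #11, #13, #14, #15; alternates → #20, #23, #24, #25.
So seat 8 is #15.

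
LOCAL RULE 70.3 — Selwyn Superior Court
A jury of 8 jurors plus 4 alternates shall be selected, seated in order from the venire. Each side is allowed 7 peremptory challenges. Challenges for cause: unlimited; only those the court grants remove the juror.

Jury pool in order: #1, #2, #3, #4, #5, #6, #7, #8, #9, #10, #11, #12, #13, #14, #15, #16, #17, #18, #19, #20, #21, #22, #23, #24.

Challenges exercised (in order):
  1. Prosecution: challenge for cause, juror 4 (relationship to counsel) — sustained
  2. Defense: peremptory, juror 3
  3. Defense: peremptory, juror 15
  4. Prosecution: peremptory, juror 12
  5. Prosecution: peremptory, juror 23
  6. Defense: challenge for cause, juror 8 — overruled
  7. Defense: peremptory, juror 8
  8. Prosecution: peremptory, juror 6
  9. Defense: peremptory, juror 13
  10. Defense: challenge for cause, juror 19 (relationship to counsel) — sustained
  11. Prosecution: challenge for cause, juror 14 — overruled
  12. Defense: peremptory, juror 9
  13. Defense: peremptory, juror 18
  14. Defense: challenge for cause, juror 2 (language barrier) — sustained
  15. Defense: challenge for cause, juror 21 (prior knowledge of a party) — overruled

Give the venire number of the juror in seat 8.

17

Removed: #2, #3, #4, #6, #8, #9, #12, #13, #15, #18, #19, #23. (#14, #21 stay — for-cause denied.)
Seating in order: seats 1–8 → #1, #5, #7, #10, #11, #14, #16, #17; alternates → #20, #21, #22, #24.
So seat 8 is #17.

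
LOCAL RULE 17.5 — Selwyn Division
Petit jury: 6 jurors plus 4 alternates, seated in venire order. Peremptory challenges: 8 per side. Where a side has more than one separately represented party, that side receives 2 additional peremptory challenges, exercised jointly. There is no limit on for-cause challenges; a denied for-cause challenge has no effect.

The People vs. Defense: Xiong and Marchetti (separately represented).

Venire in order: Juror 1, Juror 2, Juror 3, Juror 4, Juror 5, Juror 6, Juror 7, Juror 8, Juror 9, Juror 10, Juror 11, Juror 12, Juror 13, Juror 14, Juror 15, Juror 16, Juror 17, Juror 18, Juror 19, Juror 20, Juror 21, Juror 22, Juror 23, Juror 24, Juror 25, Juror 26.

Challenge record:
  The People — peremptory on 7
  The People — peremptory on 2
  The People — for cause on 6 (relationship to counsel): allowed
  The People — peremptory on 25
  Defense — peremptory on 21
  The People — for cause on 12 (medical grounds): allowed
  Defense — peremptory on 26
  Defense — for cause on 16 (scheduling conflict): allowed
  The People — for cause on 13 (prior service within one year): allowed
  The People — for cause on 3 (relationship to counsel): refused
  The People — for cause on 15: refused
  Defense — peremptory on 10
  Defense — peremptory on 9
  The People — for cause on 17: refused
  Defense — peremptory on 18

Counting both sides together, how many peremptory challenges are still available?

The People allotment: 8. Defense allotment: 8 base + 2 multi-party = 10.
The People peremptories used: #7, #2, #25 — 3 (for-cause on #6, #12, #13, #3, #15, #17 don't count).
Defense peremptories used: #21, #26, #10, #9, #18 — 5 (the for-cause on #16 doesn't count).
Remaining: (8 − 3) + (10 − 5) = 10.

10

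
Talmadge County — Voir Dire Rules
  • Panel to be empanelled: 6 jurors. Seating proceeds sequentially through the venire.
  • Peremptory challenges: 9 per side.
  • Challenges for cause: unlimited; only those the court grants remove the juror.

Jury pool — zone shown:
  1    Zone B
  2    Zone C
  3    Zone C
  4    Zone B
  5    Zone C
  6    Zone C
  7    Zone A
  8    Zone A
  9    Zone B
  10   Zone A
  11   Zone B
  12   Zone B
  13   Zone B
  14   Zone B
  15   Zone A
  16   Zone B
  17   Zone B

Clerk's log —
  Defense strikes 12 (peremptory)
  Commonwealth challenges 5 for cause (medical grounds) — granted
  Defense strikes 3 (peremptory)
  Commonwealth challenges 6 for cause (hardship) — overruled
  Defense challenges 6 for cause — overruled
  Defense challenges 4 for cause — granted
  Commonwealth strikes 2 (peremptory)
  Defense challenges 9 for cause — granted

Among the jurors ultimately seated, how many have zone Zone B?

2

Removed: #2, #3, #4, #5, #9, #12.
Seated jurors 1–6: #1, #6, #7, #8, #10, #11.
Of those, in Zone B: #1, #11 → 2.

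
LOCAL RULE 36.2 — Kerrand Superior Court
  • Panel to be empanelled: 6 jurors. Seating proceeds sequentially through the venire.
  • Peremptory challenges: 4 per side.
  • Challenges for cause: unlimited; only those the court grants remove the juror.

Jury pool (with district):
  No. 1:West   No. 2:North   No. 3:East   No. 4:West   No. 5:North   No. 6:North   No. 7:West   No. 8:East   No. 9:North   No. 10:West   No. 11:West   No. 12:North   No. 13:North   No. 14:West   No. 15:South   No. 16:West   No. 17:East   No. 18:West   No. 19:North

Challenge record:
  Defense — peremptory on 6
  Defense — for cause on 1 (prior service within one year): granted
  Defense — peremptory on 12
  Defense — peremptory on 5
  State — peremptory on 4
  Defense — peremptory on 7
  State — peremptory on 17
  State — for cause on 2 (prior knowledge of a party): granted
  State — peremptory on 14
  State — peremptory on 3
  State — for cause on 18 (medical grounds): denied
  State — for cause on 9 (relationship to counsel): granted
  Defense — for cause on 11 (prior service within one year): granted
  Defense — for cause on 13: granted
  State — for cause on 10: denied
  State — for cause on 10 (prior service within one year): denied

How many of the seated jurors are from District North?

Removed: #1, #2, #3, #4, #5, #6, #7, #9, #11, #12, #13, #14, #17.
Seated jurors 1–6: #8, #10, #15, #16, #18, #19.
Of those, in District North: #19 → 1.

1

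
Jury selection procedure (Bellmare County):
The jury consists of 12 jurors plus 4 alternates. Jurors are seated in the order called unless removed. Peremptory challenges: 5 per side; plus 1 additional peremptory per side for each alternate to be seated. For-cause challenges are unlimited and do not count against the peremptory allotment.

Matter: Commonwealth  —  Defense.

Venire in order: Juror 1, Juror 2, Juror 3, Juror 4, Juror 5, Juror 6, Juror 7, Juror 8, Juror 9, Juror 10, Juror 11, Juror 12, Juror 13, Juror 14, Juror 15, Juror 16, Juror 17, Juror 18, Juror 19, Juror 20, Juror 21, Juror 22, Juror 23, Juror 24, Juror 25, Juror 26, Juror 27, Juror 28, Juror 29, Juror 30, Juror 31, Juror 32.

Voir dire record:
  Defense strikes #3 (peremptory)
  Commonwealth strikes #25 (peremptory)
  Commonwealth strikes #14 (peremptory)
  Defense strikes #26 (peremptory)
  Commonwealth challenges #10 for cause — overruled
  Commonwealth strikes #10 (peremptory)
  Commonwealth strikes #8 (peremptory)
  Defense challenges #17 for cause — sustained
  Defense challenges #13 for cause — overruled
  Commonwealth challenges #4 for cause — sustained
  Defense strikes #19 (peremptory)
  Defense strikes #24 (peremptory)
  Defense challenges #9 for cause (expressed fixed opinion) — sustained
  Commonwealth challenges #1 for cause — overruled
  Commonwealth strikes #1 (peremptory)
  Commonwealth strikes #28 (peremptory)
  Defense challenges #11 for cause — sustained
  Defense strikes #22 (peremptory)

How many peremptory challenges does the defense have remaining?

Defense allotment: 5 base + 1 × 4 alternates = 9.
Defense peremptories used: #3, #26, #19, #24, #22 — 5 (for-cause on #17, #13, #9, #11 don't count).
Remaining: 9 − 5 = 4.

4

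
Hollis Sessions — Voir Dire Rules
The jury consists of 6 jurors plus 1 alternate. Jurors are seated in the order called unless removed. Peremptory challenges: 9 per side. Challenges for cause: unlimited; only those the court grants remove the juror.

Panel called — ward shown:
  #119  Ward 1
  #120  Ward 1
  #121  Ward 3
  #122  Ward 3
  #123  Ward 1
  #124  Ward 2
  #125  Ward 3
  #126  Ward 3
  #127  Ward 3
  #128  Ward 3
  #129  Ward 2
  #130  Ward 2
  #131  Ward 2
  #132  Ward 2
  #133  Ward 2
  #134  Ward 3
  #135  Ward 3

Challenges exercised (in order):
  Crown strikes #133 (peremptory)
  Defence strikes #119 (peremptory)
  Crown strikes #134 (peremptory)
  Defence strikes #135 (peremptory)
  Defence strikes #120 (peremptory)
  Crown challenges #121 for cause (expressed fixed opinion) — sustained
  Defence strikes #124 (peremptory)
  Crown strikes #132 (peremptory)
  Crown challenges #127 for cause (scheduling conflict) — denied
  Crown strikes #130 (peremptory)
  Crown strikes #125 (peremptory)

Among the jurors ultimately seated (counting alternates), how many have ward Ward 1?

Removed: #119, #120, #121, #124, #125, #130, #132, #133, #134, #135.
Seated (7 incl. alternates): #122, #123, #126, #127, #128, #129, #131.
Of those, in Ward 1: #123 → 1.

1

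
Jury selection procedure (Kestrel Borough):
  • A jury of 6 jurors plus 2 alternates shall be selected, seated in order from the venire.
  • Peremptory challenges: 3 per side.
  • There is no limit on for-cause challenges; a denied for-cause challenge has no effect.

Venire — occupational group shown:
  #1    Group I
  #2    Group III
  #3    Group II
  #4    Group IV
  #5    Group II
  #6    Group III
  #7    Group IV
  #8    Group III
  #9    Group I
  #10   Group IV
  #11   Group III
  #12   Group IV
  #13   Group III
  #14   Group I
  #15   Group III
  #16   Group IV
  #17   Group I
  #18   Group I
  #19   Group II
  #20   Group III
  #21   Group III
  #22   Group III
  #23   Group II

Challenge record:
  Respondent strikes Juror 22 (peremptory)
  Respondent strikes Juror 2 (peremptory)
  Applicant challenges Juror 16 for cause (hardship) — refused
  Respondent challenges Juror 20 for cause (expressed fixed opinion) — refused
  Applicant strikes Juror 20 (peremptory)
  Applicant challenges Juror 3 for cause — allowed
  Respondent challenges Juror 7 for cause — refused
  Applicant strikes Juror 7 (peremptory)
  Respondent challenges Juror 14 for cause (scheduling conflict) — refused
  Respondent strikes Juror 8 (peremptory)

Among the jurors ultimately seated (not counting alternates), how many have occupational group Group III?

Removed: #2, #3, #7, #8, #20, #22.
Seated jurors 1–6: #1, #4, #5, #6, #9, #10 (alternates #11, #12 not counted).
Of those, in Group III: #6 → 1.

1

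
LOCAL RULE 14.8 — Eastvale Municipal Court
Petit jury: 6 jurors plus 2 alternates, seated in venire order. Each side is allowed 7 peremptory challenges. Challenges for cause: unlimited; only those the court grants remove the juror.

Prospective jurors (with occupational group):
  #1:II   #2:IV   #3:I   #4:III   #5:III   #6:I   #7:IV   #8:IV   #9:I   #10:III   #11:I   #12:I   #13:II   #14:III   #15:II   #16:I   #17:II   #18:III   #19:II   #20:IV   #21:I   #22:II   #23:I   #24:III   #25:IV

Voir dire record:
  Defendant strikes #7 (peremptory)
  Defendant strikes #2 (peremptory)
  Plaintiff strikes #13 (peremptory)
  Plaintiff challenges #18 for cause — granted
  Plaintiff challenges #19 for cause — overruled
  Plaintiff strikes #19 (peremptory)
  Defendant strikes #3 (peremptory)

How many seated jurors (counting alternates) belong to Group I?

Removed: #2, #3, #7, #13, #18, #19.
Seated (8 incl. alternates): #1, #4, #5, #6, #8, #9, #10, #11.
Of those, in Group I: #6, #9, #11 → 3.

3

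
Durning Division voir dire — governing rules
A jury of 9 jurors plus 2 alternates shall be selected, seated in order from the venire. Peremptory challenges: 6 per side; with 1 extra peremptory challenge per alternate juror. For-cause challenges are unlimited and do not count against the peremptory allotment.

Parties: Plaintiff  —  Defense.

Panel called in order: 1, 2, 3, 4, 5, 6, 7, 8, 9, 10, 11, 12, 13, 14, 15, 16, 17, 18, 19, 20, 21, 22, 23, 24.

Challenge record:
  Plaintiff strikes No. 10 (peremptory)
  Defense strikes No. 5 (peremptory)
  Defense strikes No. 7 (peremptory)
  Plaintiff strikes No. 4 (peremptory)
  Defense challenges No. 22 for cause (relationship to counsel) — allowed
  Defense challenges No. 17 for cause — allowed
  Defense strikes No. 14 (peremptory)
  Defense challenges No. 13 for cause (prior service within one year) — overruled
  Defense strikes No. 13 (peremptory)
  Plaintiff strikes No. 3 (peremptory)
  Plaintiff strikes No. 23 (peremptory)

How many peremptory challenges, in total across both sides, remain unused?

Plaintiff allotment: 6 base + 1 × 2 alternates = 8. Defense allotment: 6 base + 1 × 2 alternates = 8.
Plaintiff peremptories used: #10, #4, #3, #23 — 4.
Defense peremptories used: #5, #7, #14, #13 — 4 (for-cause on #22, #17, #13 don't count).
Remaining: (8 − 4) + (8 − 4) = 8.

8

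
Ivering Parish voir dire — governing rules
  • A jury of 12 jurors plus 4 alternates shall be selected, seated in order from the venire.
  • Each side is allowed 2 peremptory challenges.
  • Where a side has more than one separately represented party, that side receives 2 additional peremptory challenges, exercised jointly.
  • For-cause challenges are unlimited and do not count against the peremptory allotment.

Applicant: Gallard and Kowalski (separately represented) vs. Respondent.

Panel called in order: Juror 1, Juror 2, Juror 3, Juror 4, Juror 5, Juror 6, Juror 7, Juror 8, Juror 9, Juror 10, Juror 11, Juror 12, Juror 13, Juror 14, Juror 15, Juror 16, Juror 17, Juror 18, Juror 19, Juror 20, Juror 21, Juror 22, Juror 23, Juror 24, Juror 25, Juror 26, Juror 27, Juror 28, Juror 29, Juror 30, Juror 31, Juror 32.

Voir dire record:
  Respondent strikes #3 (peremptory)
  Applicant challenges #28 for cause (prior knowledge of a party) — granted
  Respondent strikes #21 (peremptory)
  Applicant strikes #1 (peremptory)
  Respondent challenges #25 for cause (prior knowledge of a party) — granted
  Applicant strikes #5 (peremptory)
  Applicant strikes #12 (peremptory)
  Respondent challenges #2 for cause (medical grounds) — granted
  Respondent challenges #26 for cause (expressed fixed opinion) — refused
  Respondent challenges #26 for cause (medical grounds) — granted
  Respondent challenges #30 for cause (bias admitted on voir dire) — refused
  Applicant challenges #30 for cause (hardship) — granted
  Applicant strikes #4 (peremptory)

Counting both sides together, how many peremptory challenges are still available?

Applicant allotment: 2 base + 2 multi-party = 4. Respondent allotment: 2.
Applicant peremptories used: #1, #5, #12, #4 — 4 (for-cause on #28, #30 don't count).
Respondent peremptories used: #3, #21 — 2 (for-cause on #25, #2, #26, #26, #30 don't count).
Remaining: (4 − 4) + (2 − 2) = 0.

0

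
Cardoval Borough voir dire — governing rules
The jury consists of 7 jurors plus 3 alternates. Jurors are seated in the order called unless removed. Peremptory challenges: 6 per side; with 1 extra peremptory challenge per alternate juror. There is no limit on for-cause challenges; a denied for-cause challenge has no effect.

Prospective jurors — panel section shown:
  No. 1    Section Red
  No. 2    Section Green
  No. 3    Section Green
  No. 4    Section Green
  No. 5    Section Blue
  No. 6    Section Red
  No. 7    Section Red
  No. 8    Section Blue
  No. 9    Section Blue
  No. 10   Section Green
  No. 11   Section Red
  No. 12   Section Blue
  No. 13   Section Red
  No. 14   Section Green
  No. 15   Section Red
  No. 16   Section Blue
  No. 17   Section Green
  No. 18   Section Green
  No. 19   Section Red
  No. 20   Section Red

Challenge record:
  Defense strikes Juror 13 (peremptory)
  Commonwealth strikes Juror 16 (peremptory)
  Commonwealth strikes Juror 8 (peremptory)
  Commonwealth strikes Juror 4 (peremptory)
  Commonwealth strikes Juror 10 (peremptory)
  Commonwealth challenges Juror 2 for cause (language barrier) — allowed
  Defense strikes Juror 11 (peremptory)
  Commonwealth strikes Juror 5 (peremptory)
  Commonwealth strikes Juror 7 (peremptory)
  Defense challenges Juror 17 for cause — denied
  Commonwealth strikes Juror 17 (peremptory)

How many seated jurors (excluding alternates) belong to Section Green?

Removed: #2, #4, #5, #7, #8, #10, #11, #13, #16, #17.
Seated jurors 1–7: #1, #3, #6, #9, #12, #14, #15 (alternates #18, #19, #20 not counted).
Of those, in Section Green: #3, #14 → 2.

2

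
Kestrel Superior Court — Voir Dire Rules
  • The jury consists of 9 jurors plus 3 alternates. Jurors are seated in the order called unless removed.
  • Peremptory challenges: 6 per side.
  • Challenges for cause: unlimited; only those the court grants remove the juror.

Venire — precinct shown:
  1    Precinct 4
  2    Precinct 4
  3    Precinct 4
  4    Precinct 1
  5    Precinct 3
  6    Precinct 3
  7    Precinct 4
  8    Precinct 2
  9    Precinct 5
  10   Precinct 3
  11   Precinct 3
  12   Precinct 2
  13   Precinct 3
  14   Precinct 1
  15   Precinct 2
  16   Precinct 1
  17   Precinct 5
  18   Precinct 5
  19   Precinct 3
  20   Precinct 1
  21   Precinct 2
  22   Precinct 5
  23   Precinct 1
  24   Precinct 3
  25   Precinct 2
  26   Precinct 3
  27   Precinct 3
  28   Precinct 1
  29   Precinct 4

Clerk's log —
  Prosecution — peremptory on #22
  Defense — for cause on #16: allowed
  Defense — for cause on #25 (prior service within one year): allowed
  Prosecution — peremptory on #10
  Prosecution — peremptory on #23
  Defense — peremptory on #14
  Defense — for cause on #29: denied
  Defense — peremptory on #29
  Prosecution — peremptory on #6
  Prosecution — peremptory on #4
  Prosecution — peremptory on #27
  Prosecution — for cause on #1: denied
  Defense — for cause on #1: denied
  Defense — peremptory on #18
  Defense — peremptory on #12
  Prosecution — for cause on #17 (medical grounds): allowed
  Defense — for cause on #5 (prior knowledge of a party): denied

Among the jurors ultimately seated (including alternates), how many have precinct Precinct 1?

Removed: #4, #6, #10, #12, #14, #16, #17, #18, #22, #23, #25, #27, #29.
Seated (12 incl. alternates): #1, #2, #3, #5, #7, #8, #9, #11, #13, #15, #19, #20.
Of those, in Precinct 1: #20 → 1.

1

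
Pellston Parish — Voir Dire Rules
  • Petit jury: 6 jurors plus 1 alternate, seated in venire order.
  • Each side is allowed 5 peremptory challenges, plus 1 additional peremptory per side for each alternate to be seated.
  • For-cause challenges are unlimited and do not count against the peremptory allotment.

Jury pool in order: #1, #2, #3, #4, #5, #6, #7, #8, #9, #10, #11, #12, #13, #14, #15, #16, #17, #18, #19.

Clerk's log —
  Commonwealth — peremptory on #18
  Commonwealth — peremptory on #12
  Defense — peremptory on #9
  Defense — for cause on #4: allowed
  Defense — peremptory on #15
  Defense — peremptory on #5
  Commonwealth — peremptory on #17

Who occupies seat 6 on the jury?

Removed: #4, #5, #9, #12, #15, #17, #18.
Filling seats in venire order through position 6: #1, #2, #3, #6, #7, #8.
So seat 6 is #8.

8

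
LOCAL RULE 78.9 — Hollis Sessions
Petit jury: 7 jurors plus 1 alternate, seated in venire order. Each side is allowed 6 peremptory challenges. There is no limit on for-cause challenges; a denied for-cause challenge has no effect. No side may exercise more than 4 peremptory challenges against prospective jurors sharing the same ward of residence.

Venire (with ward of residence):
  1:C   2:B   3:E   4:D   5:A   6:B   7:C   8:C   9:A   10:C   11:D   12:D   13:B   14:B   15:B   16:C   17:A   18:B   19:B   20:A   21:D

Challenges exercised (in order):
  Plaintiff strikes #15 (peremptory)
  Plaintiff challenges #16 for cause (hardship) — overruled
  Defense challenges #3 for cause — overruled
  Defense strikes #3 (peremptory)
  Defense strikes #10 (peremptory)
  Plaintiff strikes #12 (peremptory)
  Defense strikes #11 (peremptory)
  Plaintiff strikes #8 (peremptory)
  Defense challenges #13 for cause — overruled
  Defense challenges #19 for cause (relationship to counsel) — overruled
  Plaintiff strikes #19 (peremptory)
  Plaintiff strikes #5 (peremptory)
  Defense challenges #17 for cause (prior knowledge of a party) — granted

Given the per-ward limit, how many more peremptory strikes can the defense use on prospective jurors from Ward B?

Defense peremptories so far: #3, #10, #11 — 3 of 6 used, 3 left overall.
Against Ward B: none yet — per-ward cap 4 leaves 4.
Binding limit: min(3, 4) = 3.

3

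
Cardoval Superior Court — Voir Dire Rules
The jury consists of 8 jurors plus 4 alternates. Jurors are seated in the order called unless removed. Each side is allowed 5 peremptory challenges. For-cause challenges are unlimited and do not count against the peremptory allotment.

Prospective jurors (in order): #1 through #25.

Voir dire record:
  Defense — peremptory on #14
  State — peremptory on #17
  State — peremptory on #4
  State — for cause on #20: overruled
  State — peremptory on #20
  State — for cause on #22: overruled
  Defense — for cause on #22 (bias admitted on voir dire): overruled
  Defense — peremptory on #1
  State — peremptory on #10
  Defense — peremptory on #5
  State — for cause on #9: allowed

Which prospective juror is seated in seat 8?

Removed: #1, #4, #5, #9, #10, #14, #17, #20. (#22 stays — for-cause denied.)
Filling seats in venire order through position 8: #2, #3, #6, #7, #8, #11, #12, #13.
So seat 8 is #13.

13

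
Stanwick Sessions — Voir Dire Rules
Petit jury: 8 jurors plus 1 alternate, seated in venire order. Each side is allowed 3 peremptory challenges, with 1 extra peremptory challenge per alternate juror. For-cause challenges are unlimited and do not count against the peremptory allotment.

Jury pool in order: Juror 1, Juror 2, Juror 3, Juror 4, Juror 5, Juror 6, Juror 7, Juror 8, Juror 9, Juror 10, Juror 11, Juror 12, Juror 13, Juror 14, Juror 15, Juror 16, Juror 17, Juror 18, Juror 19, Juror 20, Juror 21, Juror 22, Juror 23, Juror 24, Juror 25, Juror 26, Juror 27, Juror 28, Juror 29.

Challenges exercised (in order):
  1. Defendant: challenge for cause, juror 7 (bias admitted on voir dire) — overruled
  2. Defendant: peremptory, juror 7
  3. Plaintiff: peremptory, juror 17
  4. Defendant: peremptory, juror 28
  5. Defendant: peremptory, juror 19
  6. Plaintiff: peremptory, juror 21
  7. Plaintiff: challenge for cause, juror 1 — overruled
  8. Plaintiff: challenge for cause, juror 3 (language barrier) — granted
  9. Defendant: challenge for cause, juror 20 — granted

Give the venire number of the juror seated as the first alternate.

11

Removed: #3, #7, #17, #19, #20, #21, #28. (#1 stays — for-cause denied.)
Seating in order: seats 1–8 → #1, #2, #4, #5, #6, #8, #9, #10; alternates → #11.
So alternate 1 is #11.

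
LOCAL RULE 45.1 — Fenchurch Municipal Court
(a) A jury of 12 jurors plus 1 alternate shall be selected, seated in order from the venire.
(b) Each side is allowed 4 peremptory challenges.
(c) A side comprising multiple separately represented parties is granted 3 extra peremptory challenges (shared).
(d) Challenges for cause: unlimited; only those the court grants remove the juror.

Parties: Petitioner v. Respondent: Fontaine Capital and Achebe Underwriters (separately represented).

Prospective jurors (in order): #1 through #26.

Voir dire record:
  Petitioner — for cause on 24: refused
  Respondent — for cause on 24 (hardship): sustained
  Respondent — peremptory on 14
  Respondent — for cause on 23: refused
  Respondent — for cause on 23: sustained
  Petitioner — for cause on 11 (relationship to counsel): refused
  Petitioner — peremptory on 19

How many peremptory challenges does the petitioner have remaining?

Petitioner allotment: 4.
Petitioner peremptories used: #19 — 1 (for-cause on #24, #11 don't count).
Remaining: 4 − 1 = 3.

3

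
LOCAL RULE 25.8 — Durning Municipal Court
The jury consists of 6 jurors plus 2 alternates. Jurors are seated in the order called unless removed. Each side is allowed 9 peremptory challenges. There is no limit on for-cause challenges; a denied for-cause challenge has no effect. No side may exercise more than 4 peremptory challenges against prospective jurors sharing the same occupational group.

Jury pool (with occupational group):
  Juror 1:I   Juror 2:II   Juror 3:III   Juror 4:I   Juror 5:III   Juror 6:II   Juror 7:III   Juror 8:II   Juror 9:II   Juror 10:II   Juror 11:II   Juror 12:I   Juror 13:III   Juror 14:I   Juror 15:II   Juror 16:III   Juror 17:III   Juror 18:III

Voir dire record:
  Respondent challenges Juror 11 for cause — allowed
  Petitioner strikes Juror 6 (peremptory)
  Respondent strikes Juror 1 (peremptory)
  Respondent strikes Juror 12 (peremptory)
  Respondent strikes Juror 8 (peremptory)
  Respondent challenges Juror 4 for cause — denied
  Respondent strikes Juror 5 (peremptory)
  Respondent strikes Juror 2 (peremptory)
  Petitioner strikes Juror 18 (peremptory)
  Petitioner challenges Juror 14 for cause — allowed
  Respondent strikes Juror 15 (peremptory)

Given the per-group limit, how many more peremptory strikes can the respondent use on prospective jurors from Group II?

1

Respondent peremptories so far: #1, #12, #8, #5, #2, #15 — 6 of 9 used, 3 left overall.
Against Group II: #8, #2, #15 — 3 used; per-group cap 4 leaves 1.
Binding limit: min(3, 1) = 1.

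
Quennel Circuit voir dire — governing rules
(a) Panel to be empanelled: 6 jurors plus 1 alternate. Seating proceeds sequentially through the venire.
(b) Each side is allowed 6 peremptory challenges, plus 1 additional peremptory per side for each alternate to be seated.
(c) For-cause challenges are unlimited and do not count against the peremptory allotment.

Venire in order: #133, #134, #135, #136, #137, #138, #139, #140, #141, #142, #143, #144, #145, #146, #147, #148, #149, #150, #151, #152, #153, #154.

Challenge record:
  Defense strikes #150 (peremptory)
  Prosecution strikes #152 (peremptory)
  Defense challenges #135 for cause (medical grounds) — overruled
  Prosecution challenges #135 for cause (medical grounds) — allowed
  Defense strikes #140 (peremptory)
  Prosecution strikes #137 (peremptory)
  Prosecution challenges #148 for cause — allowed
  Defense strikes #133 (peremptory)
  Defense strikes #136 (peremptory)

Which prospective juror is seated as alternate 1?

144

Removed: #133, #135, #136, #137, #140, #148, #150, #152.
Seating in order: seats 1–6 → #134, #138, #139, #141, #142, #143; alternates → #144.
So alternate 1 is #144.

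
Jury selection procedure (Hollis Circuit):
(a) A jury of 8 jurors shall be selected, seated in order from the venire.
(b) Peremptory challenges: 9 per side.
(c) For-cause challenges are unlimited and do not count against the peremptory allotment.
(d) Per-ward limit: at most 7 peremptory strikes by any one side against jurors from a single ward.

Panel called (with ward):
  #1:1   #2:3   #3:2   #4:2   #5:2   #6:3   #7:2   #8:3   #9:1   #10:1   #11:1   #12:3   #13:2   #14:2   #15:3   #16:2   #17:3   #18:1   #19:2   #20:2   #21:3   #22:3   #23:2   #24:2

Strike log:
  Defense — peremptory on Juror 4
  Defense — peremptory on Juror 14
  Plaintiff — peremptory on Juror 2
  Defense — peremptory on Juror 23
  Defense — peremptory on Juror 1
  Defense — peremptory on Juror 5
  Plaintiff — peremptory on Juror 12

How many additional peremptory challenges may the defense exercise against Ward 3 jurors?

4

Defense peremptories so far: #4, #14, #23, #1, #5 — 5 of 9 used, 4 left overall.
Against Ward 3: none yet — per-ward cap 7 leaves 7.
Binding limit: min(4, 7) = 4.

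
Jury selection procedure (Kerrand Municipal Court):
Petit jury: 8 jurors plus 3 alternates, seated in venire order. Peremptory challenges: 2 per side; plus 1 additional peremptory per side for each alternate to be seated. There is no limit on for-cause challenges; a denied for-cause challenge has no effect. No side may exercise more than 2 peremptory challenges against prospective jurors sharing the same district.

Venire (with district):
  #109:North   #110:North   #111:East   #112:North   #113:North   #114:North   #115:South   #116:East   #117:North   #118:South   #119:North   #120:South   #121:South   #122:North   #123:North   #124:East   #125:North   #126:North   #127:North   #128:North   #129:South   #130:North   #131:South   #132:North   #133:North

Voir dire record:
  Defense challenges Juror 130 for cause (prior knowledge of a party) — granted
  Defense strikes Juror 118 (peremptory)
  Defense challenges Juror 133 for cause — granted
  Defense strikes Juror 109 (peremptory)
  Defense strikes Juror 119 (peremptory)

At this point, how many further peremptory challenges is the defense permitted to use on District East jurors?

Defense peremptories so far: #118, #109, #119 — 3 of 5 used, 2 left overall.
Against District East: none yet — per-district cap 2 leaves 2.
Binding limit: min(2, 2) = 2.

2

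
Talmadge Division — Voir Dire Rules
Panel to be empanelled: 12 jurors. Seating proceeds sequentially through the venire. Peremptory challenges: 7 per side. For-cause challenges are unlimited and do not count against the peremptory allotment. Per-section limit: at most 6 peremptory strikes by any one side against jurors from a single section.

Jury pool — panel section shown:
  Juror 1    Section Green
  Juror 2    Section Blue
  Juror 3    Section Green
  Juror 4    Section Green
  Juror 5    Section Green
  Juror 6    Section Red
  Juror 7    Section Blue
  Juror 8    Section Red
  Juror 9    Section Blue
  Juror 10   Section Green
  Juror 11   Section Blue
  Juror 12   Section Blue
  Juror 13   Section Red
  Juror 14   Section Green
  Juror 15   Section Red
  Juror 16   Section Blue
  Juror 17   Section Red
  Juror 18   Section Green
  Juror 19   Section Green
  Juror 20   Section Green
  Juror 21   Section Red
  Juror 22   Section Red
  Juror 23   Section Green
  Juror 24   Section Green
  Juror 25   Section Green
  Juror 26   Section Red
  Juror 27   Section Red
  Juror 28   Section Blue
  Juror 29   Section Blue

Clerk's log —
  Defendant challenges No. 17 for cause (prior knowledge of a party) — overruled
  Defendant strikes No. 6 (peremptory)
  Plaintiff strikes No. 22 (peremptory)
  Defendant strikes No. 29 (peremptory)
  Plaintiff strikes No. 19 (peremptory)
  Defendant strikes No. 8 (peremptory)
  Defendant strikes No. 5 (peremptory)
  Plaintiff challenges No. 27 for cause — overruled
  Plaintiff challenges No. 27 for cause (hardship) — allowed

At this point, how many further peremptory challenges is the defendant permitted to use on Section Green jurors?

Defendant peremptories so far: #6, #29, #8, #5 — 4 of 7 used, 3 left overall.
Against Section Green: #5 — 1 used; per-section cap 6 leaves 5.
Binding limit: min(3, 5) = 3.

3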